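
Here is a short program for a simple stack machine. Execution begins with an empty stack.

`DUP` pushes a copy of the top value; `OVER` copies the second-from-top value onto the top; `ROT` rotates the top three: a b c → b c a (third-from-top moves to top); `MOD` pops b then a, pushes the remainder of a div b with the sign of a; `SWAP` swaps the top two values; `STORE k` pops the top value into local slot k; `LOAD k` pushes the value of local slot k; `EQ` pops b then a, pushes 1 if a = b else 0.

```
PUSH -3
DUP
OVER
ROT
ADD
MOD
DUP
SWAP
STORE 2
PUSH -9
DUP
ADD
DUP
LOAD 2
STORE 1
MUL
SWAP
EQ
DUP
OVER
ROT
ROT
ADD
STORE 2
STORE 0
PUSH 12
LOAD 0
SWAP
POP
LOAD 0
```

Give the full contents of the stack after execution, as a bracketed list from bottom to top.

PUSH -3  -3
DUP      -3 -3
OVER     -3 -3 -3
ROT      -3 -3 -3
ADD      -3 -6
MOD      -3
DUP      -3 -3
SWAP     -3 -3
STORE 2  -3
PUSH -9  -3 -9
DUP      -3 -9 -9
ADD      -3 -18
DUP      -3 -18 -18
LOAD 2   -3 -18 -18 -3
STORE 1  -3 -18 -18
MUL      -3 324
SWAP     324 -3
EQ       0
DUP      0 0
OVER     0 0 0
ROT      0 0 0
ROT      0 0 0
ADD      0 0
STORE 2  0
STORE 0  (empty)
PUSH 12  12
LOAD 0   12 0
SWAP     0 12
POP      0
LOAD 0   0 0

[0, 0]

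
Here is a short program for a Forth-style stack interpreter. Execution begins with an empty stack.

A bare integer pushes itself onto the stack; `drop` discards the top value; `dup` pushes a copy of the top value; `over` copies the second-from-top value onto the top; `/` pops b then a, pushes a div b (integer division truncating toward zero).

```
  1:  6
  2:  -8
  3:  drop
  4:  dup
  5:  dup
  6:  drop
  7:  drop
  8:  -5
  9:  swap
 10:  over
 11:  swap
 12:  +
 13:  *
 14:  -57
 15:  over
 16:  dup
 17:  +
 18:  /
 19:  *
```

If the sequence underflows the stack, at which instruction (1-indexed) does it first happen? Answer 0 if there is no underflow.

6    -> 6
-8   -> 6 -8
drop -> 6
dup  -> 6 6
dup  -> 6 6 6
drop -> 6 6
drop -> 6
-5   -> 6 -5
swap -> -5 6
over -> -5 6 -5
swap -> -5 -5 6
+    -> -5 1
*    -> -5
-57  -> -5 -57
over -> -5 -57 -5
dup  -> -5 -57 -5 -5
+    -> -5 -57 -10
/    -> -5 5
*    -> -25

0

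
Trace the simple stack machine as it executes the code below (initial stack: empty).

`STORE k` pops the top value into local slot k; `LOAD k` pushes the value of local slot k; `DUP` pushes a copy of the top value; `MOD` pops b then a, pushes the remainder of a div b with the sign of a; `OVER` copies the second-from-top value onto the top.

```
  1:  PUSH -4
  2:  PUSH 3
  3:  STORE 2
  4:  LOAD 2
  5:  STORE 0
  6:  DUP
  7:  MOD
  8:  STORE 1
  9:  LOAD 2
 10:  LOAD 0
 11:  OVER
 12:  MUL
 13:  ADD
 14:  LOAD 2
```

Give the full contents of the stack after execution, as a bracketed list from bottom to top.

[12, 3]

PUSH -4  -4
PUSH 3   -4 3
STORE 2  -4
LOAD 2   -4 3
STORE 0  -4
DUP      -4 -4
MOD      0
STORE 1  (empty)
LOAD 2   3
LOAD 0   3 3
OVER     3 3 3
MUL      3 9
ADD      12
LOAD 2   12 3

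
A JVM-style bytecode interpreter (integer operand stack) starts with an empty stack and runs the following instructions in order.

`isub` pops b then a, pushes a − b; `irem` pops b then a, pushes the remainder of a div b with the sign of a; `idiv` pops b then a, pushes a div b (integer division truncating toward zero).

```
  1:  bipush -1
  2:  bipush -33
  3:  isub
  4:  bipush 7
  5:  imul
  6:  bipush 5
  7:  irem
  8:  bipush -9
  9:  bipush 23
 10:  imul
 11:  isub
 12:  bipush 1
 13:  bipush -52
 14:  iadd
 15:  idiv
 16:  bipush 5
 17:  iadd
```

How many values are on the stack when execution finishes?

1

bipush -1   [-1]
bipush -33  [-1, -33]
isub        [32]
bipush 7    [32, 7]
imul        [224]
bipush 5    [224, 5]
irem        [4]
bipush -9   [4, -9]
bipush 23   [4, -9, 23]
imul        [4, -207]
isub        [211]
bipush 1    [211, 1]
bipush -52  [211, 1, -52]
iadd        [211, -51]
idiv        [-4]
bipush 5    [-4, 5]
iadd        [1]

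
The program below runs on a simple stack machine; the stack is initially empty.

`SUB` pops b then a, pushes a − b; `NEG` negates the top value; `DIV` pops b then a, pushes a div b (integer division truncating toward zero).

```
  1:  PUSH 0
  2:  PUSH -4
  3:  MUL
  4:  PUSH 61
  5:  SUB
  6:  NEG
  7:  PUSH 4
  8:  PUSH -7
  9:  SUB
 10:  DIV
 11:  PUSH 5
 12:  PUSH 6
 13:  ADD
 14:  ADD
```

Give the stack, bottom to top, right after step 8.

[61, 4, -7]

PUSH 0  -> 0
PUSH -4 -> 0 -4
MUL     -> 0
PUSH 61 -> 0 61
SUB     -> -61
NEG     -> 61
PUSH 4  -> 61 4
PUSH -7 -> 61 4 -7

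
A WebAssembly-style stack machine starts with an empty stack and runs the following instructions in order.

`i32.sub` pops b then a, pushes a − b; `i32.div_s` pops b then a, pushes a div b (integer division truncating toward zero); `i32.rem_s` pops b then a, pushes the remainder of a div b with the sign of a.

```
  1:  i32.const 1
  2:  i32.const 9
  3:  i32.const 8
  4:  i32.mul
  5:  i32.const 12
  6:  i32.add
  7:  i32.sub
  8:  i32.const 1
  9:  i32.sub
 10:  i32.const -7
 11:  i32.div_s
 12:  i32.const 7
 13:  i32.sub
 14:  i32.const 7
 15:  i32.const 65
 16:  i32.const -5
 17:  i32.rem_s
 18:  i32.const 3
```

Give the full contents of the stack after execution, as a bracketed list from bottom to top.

i32.const 1  → [1]
i32.const 9  → [1, 9]
i32.const 8  → [1, 9, 8]
i32.mul      → [1, 72]
i32.const 12 → [1, 72, 12]
i32.add      → [1, 84]
i32.sub      → [-83]
i32.const 1  → [-83, 1]
i32.sub      → [-84]
i32.const -7 → [-84, -7]
i32.div_s    → [12]
i32.const 7  → [12, 7]
i32.sub      → [5]
i32.const 7  → [5, 7]
i32.const 65 → [5, 7, 65]
i32.const -5 → [5, 7, 65, -5]
i32.rem_s    → [5, 7, 0]
i32.const 3  → [5, 7, 0, 3]

[5, 7, 0, 3]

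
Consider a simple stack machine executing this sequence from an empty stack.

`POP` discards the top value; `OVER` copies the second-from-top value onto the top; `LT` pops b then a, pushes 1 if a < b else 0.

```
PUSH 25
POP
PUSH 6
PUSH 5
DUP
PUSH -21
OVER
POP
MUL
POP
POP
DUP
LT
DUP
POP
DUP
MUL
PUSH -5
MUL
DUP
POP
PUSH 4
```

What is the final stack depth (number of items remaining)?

PUSH 25  → 25
POP      → (empty)
PUSH 6   → 6
PUSH 5   → 6 5
DUP      → 6 5 5
PUSH -21 → 6 5 5 -21
OVER     → 6 5 5 -21 5
POP      → 6 5 5 -21
MUL      → 6 5 -105
POP      → 6 5
POP      → 6
DUP      → 6 6
LT       → 0
DUP      → 0 0
POP      → 0
DUP      → 0 0
MUL      → 0
PUSH -5  → 0 -5
MUL      → 0
DUP      → 0 0
POP      → 0
PUSH 4   → 0 4

2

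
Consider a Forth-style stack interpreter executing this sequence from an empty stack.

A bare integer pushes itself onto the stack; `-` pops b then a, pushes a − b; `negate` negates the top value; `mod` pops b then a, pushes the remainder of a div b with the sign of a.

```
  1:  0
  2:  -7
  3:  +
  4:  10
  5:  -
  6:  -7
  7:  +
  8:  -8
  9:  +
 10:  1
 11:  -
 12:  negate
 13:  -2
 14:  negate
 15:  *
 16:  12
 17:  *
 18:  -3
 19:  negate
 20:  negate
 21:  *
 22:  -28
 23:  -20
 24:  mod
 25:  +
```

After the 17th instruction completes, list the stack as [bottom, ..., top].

[792]

0      → [0]
-7     → [0, -7]
+      → [-7]
10     → [-7, 10]
-      → [-17]
-7     → [-17, -7]
+      → [-24]
-8     → [-24, -8]
+      → [-32]
1      → [-32, 1]
-      → [-33]
negate → [33]
-2     → [33, -2]
negate → [33, 2]
*      → [66]
12     → [66, 12]
*      → [792]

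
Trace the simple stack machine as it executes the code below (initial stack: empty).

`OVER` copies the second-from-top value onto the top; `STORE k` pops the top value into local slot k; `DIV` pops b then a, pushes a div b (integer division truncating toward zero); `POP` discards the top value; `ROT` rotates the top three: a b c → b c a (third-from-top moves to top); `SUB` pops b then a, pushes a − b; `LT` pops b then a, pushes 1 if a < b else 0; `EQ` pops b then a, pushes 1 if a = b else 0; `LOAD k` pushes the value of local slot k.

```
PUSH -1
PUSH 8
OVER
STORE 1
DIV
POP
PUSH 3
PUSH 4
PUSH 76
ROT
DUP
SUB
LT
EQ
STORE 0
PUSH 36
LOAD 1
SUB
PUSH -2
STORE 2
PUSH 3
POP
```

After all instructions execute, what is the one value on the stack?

37

PUSH -1 : -1
PUSH 8  : -1 8
OVER    : -1 8 -1
STORE 1 : -1 8
DIV     : 0
POP     : (empty)
PUSH 3  : 3
PUSH 4  : 3 4
PUSH 76 : 3 4 76
ROT     : 4 76 3
DUP     : 4 76 3 3
SUB     : 4 76 0
LT      : 4 0
EQ      : 0
STORE 0 : (empty)
PUSH 36 : 36
LOAD 1  : 36 -1
SUB     : 37
PUSH -2 : 37 -2
STORE 2 : 37
PUSH 3  : 37 3
POP     : 37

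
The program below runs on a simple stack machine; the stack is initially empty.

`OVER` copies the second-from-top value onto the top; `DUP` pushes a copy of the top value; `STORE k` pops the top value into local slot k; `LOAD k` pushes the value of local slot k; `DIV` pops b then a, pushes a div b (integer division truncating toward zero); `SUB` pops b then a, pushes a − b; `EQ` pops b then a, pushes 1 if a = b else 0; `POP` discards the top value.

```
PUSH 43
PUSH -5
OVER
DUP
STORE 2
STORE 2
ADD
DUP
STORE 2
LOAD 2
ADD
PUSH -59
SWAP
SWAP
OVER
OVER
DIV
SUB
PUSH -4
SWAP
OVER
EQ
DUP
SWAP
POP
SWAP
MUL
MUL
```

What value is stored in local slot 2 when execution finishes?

PUSH 43   43
PUSH -5   43 -5
OVER      43 -5 43
DUP       43 -5 43 43
STORE 2   43 -5 43
STORE 2   43 -5
ADD       38
DUP       38 38
STORE 2   38
LOAD 2    38 38
ADD       76
PUSH -59  76 -59
SWAP      -59 76
SWAP      76 -59
OVER      76 -59 76
OVER      76 -59 76 -59
DIV       76 -59 -1
SUB       76 -58
PUSH -4   76 -58 -4
SWAP      76 -4 -58
OVER      76 -4 -58 -4
EQ        76 -4 0
DUP       76 -4 0 0
SWAP      76 -4 0 0
POP       76 -4 0
SWAP      76 0 -4
MUL       76 0
MUL       0

38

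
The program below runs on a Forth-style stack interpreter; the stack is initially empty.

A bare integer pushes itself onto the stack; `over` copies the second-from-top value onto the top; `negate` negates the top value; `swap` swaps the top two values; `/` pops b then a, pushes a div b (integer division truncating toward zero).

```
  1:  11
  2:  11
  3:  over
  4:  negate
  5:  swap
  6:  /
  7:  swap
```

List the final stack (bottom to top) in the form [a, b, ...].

11     : 11
11     : 11 11
over   : 11 11 11
negate : 11 11 -11
swap   : 11 -11 11
/      : 11 -1
swap   : -1 11

[-1, 11]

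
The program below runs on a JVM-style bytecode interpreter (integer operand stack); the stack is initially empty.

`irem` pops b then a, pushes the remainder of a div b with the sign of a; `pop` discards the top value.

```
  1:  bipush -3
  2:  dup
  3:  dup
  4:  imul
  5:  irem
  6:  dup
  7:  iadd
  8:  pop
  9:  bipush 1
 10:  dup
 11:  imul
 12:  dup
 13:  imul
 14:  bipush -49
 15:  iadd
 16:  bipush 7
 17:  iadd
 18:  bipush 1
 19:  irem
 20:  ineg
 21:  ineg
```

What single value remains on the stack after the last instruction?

bipush -3  → -3
dup        → -3 -3
dup        → -3 -3 -3
imul       → -3 9
irem       → -3
dup        → -3 -3
iadd       → -6
pop        → (empty)
bipush 1   → 1
dup        → 1 1
imul       → 1
dup        → 1 1
imul       → 1
bipush -49 → 1 -49
iadd       → -48
bipush 7   → -48 7
iadd       → -41
bipush 1   → -41 1
irem       → 0
ineg       → 0
ineg       → 0

0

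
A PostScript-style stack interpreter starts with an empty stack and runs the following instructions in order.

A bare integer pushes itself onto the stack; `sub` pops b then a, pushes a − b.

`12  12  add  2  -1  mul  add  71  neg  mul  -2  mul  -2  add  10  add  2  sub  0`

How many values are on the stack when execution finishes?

12  -> [12]
12  -> [12, 12]
add -> [24]
2   -> [24, 2]
-1  -> [24, 2, -1]
mul -> [24, -2]
add -> [22]
71  -> [22, 71]
neg -> [22, -71]
mul -> [-1562]
-2  -> [-1562, -2]
mul -> [3124]
-2  -> [3124, -2]
add -> [3122]
10  -> [3122, 10]
add -> [3132]
2   -> [3132, 2]
sub -> [3130]
0   -> [3130, 0]

2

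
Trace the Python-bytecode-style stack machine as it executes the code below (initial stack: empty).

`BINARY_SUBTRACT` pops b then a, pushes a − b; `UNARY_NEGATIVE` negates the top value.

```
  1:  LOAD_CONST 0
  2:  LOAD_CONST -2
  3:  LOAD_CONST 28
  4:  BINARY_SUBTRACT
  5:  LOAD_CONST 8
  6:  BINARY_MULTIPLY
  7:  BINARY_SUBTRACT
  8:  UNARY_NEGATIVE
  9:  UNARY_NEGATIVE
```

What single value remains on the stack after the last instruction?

LOAD_CONST 0    -> 0
LOAD_CONST -2   -> 0 -2
LOAD_CONST 28   -> 0 -2 28
BINARY_SUBTRACT -> 0 -30
LOAD_CONST 8    -> 0 -30 8
BINARY_MULTIPLY -> 0 -240
BINARY_SUBTRACT -> 240
UNARY_NEGATIVE  -> -240
UNARY_NEGATIVE  -> 240

240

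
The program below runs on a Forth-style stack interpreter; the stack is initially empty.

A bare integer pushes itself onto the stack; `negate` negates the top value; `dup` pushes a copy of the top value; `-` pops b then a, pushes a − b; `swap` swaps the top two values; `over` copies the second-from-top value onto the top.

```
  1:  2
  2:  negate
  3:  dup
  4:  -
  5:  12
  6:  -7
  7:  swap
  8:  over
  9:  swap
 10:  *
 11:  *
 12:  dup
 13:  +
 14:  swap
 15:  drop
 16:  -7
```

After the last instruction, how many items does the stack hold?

2      : 2
negate : -2
dup    : -2 -2
-      : 0
12     : 0 12
-7     : 0 12 -7
swap   : 0 -7 12
over   : 0 -7 12 -7
swap   : 0 -7 -7 12
*      : 0 -7 -84
*      : 0 588
dup    : 0 588 588
+      : 0 1176
swap   : 1176 0
drop   : 1176
-7     : 1176 -7

2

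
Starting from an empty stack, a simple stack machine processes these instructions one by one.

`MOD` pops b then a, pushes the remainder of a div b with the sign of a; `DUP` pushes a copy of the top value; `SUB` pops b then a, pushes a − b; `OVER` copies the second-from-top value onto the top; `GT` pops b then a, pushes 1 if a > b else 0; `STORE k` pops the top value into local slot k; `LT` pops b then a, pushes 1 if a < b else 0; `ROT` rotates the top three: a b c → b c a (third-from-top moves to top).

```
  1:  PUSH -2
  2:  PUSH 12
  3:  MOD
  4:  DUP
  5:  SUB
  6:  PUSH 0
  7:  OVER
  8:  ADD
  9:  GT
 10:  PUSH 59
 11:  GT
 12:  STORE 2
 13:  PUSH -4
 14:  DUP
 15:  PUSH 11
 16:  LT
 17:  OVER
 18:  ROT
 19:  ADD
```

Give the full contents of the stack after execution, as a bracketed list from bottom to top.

[1, -8]

PUSH -2 : -2
PUSH 12 : -2 12
MOD     : -2
DUP     : -2 -2
SUB     : 0
PUSH 0  : 0 0
OVER    : 0 0 0
ADD     : 0 0
GT      : 0
PUSH 59 : 0 59
GT      : 0
STORE 2 : (empty)
PUSH -4 : -4
DUP     : -4 -4
PUSH 11 : -4 -4 11
LT      : -4 1
OVER    : -4 1 -4
ROT     : 1 -4 -4
ADD     : 1 -8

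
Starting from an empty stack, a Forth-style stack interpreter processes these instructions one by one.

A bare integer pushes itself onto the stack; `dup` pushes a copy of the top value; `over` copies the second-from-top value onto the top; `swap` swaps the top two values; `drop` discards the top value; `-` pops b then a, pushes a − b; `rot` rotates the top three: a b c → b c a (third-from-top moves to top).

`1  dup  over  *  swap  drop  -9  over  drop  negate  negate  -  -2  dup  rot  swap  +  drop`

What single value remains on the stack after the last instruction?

1      -> 1
dup    -> 1 1
over   -> 1 1 1
*      -> 1 1
swap   -> 1 1
drop   -> 1
-9     -> 1 -9
over   -> 1 -9 1
drop   -> 1 -9
negate -> 1 9
negate -> 1 -9
-      -> 10
-2     -> 10 -2
dup    -> 10 -2 -2
rot    -> -2 -2 10
swap   -> -2 10 -2
+      -> -2 8
drop   -> -2

-2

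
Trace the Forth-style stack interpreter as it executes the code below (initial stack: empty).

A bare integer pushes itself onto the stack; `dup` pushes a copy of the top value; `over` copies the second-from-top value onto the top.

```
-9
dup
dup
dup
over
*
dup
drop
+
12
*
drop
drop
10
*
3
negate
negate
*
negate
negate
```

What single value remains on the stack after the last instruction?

-9     → [-9]
dup    → [-9, -9]
dup    → [-9, -9, -9]
dup    → [-9, -9, -9, -9]
over   → [-9, -9, -9, -9, -9]
*      → [-9, -9, -9, 81]
dup    → [-9, -9, -9, 81, 81]
drop   → [-9, -9, -9, 81]
+      → [-9, -9, 72]
12     → [-9, -9, 72, 12]
*      → [-9, -9, 864]
drop   → [-9, -9]
drop   → [-9]
10     → [-9, 10]
*      → [-90]
3      → [-90, 3]
negate → [-90, -3]
negate → [-90, 3]
*      → [-270]
negate → [270]
negate → [-270]

-270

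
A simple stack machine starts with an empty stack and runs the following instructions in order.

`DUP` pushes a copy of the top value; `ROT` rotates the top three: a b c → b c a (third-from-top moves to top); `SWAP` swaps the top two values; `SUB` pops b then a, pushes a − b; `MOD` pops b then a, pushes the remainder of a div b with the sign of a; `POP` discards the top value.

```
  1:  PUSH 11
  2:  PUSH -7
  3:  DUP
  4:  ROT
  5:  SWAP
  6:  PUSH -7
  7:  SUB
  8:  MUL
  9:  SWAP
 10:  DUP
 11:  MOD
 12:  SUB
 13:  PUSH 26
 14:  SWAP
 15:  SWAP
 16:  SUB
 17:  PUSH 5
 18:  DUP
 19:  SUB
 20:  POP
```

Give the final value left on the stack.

-26

PUSH 11 -> [11]
PUSH -7 -> [11, -7]
DUP     -> [11, -7, -7]
ROT     -> [-7, -7, 11]
SWAP    -> [-7, 11, -7]
PUSH -7 -> [-7, 11, -7, -7]
SUB     -> [-7, 11, 0]
MUL     -> [-7, 0]
SWAP    -> [0, -7]
DUP     -> [0, -7, -7]
MOD     -> [0, 0]
SUB     -> [0]
PUSH 26 -> [0, 26]
SWAP    -> [26, 0]
SWAP    -> [0, 26]
SUB     -> [-26]
PUSH 5  -> [-26, 5]
DUP     -> [-26, 5, 5]
SUB     -> [-26, 0]
POP     -> [-26]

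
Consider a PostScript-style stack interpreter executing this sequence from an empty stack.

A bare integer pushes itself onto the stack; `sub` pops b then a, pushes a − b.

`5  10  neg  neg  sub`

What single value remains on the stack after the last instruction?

-5

5   : [5]
10  : [5, 10]
neg : [5, -10]
neg : [5, 10]
sub : [-5]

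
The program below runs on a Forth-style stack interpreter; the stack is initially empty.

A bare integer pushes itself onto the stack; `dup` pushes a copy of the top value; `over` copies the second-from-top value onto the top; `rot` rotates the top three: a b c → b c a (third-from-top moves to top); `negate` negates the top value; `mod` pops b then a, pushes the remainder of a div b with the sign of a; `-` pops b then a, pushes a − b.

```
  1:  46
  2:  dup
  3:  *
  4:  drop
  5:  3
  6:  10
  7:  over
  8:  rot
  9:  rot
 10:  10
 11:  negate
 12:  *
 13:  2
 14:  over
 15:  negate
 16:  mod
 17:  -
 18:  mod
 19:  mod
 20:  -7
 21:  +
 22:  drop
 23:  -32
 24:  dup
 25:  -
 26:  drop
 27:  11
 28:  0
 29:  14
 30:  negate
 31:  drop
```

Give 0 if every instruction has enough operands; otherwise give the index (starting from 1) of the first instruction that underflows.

46     -> 46
dup    -> 46 46
*      -> 2116
drop   -> (empty)
3      -> 3
10     -> 3 10
over   -> 3 10 3
rot    -> 10 3 3
rot    -> 3 3 10
10     -> 3 3 10 10
negate -> 3 3 10 -10
*      -> 3 3 -100
2      -> 3 3 -100 2
over   -> 3 3 -100 2 -100
negate -> 3 3 -100 2 100
mod    -> 3 3 -100 2
-      -> 3 3 -102
mod    -> 3 3
mod    -> 0
-7     -> 0 -7
+      -> -7
drop   -> (empty)
-32    -> -32
dup    -> -32 -32
-      -> 0
drop   -> (empty)
11     -> 11
0      -> 11 0
14     -> 11 0 14
negate -> 11 0 -14
drop   -> 11 0

0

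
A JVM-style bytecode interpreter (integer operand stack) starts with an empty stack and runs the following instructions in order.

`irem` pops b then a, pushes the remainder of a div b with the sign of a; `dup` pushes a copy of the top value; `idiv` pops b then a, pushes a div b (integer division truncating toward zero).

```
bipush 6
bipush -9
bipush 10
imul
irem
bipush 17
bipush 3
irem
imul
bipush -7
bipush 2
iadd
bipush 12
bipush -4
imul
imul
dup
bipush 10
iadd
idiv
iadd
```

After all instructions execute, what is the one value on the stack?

bipush 6  : [6]
bipush -9 : [6, -9]
bipush 10 : [6, -9, 10]
imul      : [6, -90]
irem      : [6]
bipush 17 : [6, 17]
bipush 3  : [6, 17, 3]
irem      : [6, 2]
imul      : [12]
bipush -7 : [12, -7]
bipush 2  : [12, -7, 2]
iadd      : [12, -5]
bipush 12 : [12, -5, 12]
bipush -4 : [12, -5, 12, -4]
imul      : [12, -5, -48]
imul      : [12, 240]
dup       : [12, 240, 240]
bipush 10 : [12, 240, 240, 10]
iadd      : [12, 240, 250]
idiv      : [12, 0]
iadd      : [12]

12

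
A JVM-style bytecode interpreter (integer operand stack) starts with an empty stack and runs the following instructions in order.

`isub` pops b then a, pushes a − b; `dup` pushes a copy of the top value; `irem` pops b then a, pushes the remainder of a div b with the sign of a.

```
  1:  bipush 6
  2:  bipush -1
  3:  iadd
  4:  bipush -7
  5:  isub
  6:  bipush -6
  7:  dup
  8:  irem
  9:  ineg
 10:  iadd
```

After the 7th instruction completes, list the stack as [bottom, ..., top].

bipush 6  : [6]
bipush -1 : [6, -1]
iadd      : [5]
bipush -7 : [5, -7]
isub      : [12]
bipush -6 : [12, -6]
dup       : [12, -6, -6]

[12, -6, -6]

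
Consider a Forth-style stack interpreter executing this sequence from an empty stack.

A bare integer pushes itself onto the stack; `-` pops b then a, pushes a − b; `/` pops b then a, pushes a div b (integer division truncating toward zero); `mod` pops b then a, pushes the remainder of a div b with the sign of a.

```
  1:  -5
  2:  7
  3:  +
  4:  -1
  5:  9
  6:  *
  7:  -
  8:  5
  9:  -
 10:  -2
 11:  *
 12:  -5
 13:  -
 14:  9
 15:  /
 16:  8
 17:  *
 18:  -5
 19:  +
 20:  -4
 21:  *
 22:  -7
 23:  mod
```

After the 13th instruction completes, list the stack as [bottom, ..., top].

-5  [-5]
7   [-5, 7]
+   [2]
-1  [2, -1]
9   [2, -1, 9]
*   [2, -9]
-   [11]
5   [11, 5]
-   [6]
-2  [6, -2]
*   [-12]
-5  [-12, -5]
-   [-7]

[-7]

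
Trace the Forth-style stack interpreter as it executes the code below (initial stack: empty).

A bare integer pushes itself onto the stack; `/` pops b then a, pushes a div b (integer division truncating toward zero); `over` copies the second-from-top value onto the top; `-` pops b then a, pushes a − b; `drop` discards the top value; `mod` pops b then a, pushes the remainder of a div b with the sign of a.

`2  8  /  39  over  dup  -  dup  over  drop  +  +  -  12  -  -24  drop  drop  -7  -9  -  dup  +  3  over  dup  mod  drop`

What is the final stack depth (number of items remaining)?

2    : 2
8    : 2 8
/    : 0
39   : 0 39
over : 0 39 0
dup  : 0 39 0 0
-    : 0 39 0
dup  : 0 39 0 0
over : 0 39 0 0 0
drop : 0 39 0 0
+    : 0 39 0
+    : 0 39
-    : -39
12   : -39 12
-    : -51
-24  : -51 -24
drop : -51
drop : (empty)
-7   : -7
-9   : -7 -9
-    : 2
dup  : 2 2
+    : 4
3    : 4 3
over : 4 3 4
dup  : 4 3 4 4
mod  : 4 3 0
drop : 4 3

2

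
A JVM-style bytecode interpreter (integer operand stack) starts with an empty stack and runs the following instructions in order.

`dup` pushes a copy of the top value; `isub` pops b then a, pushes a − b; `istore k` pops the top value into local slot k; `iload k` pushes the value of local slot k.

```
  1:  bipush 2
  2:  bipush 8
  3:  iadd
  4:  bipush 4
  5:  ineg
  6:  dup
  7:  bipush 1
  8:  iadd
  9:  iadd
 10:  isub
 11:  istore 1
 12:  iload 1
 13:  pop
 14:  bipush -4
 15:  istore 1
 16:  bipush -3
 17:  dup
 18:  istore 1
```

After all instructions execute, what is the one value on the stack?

bipush 2  → [2]
bipush 8  → [2, 8]
iadd      → [10]
bipush 4  → [10, 4]
ineg      → [10, -4]
dup       → [10, -4, -4]
bipush 1  → [10, -4, -4, 1]
iadd      → [10, -4, -3]
iadd      → [10, -7]
isub      → [17]
istore 1  → []
iload 1   → [17]
pop       → []
bipush -4 → [-4]
istore 1  → []
bipush -3 → [-3]
dup       → [-3, -3]
istore 1  → [-3]

-3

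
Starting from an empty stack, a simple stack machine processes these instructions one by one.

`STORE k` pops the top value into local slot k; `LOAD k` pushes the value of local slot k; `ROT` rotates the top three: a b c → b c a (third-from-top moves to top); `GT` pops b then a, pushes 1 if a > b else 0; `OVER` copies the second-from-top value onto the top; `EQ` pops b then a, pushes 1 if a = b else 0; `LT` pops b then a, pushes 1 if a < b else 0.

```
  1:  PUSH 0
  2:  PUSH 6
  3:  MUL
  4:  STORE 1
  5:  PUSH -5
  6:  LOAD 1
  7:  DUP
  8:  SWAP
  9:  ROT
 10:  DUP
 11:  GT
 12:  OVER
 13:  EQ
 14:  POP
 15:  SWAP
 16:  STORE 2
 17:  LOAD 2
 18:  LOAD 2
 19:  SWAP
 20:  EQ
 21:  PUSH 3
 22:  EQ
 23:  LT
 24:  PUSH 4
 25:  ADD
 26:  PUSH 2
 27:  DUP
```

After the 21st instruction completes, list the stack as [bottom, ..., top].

PUSH 0   0
PUSH 6   0 6
MUL      0
STORE 1  (empty)
PUSH -5  -5
LOAD 1   -5 0
DUP      -5 0 0
SWAP     -5 0 0
ROT      0 0 -5
DUP      0 0 -5 -5
GT       0 0 0
OVER     0 0 0 0
EQ       0 0 1
POP      0 0
SWAP     0 0
STORE 2  0
LOAD 2   0 0
LOAD 2   0 0 0
SWAP     0 0 0
EQ       0 1
PUSH 3   0 1 3

[0, 1, 3]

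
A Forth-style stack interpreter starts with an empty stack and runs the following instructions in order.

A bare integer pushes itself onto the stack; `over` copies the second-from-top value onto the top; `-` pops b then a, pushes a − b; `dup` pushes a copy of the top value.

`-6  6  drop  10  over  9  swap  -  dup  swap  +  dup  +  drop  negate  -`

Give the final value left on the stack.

-6      -6
6       -6 6
drop    -6
10      -6 10
over    -6 10 -6
9       -6 10 -6 9
swap    -6 10 9 -6
-       -6 10 15
dup     -6 10 15 15
swap    -6 10 15 15
+       -6 10 30
dup     -6 10 30 30
+       -6 10 60
drop    -6 10
negate  -6 -10
-       4

4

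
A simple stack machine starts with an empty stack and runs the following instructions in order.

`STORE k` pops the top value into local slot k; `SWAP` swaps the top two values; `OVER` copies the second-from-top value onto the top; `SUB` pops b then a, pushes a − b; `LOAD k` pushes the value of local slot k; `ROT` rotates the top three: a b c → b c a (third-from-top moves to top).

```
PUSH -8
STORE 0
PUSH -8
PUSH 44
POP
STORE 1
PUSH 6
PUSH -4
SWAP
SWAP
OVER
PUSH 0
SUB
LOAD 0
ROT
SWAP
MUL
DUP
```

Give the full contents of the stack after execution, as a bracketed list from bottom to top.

PUSH -8  [-8]
STORE 0  []
PUSH -8  [-8]
PUSH 44  [-8, 44]
POP      [-8]
STORE 1  []
PUSH 6   [6]
PUSH -4  [6, -4]
SWAP     [-4, 6]
SWAP     [6, -4]
OVER     [6, -4, 6]
PUSH 0   [6, -4, 6, 0]
SUB      [6, -4, 6]
LOAD 0   [6, -4, 6, -8]
ROT      [6, 6, -8, -4]
SWAP     [6, 6, -4, -8]
MUL      [6, 6, 32]
DUP      [6, 6, 32, 32]

[6, 6, 32, 32]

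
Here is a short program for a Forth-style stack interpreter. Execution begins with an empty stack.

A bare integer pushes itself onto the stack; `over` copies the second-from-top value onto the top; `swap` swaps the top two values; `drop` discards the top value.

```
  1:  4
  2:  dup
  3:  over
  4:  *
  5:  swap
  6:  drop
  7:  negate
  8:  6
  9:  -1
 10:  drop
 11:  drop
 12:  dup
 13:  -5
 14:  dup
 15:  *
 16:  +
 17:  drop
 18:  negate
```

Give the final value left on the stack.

4      -> [4]
dup    -> [4, 4]
over   -> [4, 4, 4]
*      -> [4, 16]
swap   -> [16, 4]
drop   -> [16]
negate -> [-16]
6      -> [-16, 6]
-1     -> [-16, 6, -1]
drop   -> [-16, 6]
drop   -> [-16]
dup    -> [-16, -16]
-5     -> [-16, -16, -5]
dup    -> [-16, -16, -5, -5]
*      -> [-16, -16, 25]
+      -> [-16, 9]
drop   -> [-16]
negate -> [16]

16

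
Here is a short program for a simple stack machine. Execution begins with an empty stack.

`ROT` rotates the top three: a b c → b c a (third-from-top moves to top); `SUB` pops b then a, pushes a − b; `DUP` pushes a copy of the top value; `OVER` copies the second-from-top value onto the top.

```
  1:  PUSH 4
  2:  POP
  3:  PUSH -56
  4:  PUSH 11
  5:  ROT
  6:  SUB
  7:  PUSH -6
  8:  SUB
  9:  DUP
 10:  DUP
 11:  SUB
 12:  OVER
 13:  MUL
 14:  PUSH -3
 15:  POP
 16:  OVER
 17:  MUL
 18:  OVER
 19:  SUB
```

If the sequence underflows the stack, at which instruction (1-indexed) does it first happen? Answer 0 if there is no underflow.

PUSH 4    4
POP       (empty)
PUSH -56  -56
PUSH 11   -56 11
ROT  — needs 3 operands, stack has 2 → underflow

5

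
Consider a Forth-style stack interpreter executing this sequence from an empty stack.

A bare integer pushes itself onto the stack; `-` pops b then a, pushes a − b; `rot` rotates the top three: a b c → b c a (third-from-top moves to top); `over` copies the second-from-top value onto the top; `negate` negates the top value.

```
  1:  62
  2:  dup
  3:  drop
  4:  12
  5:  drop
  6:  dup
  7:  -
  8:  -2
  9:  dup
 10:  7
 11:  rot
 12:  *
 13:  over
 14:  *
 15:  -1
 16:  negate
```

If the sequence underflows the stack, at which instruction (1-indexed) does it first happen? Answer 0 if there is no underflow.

0

62     -> 62
dup    -> 62 62
drop   -> 62
12     -> 62 12
drop   -> 62
dup    -> 62 62
-      -> 0
-2     -> 0 -2
dup    -> 0 -2 -2
7      -> 0 -2 -2 7
rot    -> 0 -2 7 -2
*      -> 0 -2 -14
over   -> 0 -2 -14 -2
*      -> 0 -2 28
-1     -> 0 -2 28 -1
negate -> 0 -2 28 1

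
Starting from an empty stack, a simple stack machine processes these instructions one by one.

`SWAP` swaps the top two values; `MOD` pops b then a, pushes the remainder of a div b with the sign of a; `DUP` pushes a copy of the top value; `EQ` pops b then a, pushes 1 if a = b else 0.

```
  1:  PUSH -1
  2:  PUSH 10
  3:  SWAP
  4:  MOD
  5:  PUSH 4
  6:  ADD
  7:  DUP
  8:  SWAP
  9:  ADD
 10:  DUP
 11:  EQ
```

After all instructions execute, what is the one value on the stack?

PUSH -1 : -1
PUSH 10 : -1 10
SWAP    : 10 -1
MOD     : 0
PUSH 4  : 0 4
ADD     : 4
DUP     : 4 4
SWAP    : 4 4
ADD     : 8
DUP     : 8 8
EQ      : 1

1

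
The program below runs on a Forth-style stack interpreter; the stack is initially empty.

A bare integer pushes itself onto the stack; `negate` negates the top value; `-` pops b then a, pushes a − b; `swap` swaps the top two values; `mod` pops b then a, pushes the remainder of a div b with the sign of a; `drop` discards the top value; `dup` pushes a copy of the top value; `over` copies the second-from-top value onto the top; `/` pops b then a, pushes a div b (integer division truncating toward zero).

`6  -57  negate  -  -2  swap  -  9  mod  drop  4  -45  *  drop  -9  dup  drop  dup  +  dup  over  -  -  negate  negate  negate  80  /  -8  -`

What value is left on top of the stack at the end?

8

6      : 6
-57    : 6 -57
negate : 6 57
-      : -51
-2     : -51 -2
swap   : -2 -51
-      : 49
9      : 49 9
mod    : 4
drop   : (empty)
4      : 4
-45    : 4 -45
*      : -180
drop   : (empty)
-9     : -9
dup    : -9 -9
drop   : -9
dup    : -9 -9
+      : -18
dup    : -18 -18
over   : -18 -18 -18
-      : -18 0
-      : -18
negate : 18
negate : -18
negate : 18
80     : 18 80
/      : 0
-8     : 0 -8
-      : 8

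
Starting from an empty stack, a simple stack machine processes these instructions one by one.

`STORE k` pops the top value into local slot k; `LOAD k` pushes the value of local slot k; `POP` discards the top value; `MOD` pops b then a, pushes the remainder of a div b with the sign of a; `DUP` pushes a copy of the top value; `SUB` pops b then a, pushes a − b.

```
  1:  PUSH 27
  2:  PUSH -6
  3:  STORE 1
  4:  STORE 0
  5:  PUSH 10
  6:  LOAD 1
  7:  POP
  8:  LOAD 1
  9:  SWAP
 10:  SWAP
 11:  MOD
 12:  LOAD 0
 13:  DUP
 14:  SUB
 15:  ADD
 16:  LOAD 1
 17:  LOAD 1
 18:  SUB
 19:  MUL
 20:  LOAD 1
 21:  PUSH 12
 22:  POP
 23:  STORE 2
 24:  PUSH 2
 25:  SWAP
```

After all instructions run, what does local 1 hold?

PUSH 27 : [27]
PUSH -6 : [27, -6]
STORE 1 : [27]
STORE 0 : []
PUSH 10 : [10]
LOAD 1  : [10, -6]
POP     : [10]
LOAD 1  : [10, -6]
SWAP    : [-6, 10]
SWAP    : [10, -6]
MOD     : [4]
LOAD 0  : [4, 27]
DUP     : [4, 27, 27]
SUB     : [4, 0]
ADD     : [4]
LOAD 1  : [4, -6]
LOAD 1  : [4, -6, -6]
SUB     : [4, 0]
MUL     : [0]
LOAD 1  : [0, -6]
PUSH 12 : [0, -6, 12]
POP     : [0, -6]
STORE 2 : [0]
PUSH 2  : [0, 2]
SWAP    : [2, 0]

-6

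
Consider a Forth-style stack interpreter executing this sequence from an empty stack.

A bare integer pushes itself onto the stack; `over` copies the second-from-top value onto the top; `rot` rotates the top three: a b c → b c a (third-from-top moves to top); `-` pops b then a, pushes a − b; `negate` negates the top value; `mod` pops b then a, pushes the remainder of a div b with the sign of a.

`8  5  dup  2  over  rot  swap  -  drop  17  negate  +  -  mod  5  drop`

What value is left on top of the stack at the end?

8

8      → 8
5      → 8 5
dup    → 8 5 5
2      → 8 5 5 2
over   → 8 5 5 2 5
rot    → 8 5 2 5 5
swap   → 8 5 2 5 5
-      → 8 5 2 0
drop   → 8 5 2
17     → 8 5 2 17
negate → 8 5 2 -17
+      → 8 5 -15
-      → 8 20
mod    → 8
5      → 8 5
drop   → 8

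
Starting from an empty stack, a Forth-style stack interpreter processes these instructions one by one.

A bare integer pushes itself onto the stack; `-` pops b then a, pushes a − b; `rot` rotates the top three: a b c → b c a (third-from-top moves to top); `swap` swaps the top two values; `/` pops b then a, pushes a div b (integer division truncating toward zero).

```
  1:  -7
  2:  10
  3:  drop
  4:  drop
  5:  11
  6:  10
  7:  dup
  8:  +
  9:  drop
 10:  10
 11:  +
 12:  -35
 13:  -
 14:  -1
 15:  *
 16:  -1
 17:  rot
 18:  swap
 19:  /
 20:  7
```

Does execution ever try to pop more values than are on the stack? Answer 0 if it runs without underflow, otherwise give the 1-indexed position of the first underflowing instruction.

-7    [-7]
10    [-7, 10]
drop  [-7]
drop  []
11    [11]
10    [11, 10]
dup   [11, 10, 10]
+     [11, 20]
drop  [11]
10    [11, 10]
+     [21]
-35   [21, -35]
-     [56]
-1    [56, -1]
*     [-56]
-1    [-56, -1]
rot  — needs 3 operands, stack has 2 → underflow

17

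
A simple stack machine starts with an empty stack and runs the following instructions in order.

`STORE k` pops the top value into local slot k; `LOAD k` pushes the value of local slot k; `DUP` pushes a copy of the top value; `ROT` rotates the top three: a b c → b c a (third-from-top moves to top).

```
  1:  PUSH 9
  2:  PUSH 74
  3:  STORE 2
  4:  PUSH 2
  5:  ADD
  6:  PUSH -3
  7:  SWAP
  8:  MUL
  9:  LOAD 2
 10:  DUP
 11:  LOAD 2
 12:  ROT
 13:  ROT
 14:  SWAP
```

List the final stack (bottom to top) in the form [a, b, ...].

[-33, 74, 74, 74]

PUSH 9   9
PUSH 74  9 74
STORE 2  9
PUSH 2   9 2
ADD      11
PUSH -3  11 -3
SWAP     -3 11
MUL      -33
LOAD 2   -33 74
DUP      -33 74 74
LOAD 2   -33 74 74 74
ROT      -33 74 74 74
ROT      -33 74 74 74
SWAP     -33 74 74 74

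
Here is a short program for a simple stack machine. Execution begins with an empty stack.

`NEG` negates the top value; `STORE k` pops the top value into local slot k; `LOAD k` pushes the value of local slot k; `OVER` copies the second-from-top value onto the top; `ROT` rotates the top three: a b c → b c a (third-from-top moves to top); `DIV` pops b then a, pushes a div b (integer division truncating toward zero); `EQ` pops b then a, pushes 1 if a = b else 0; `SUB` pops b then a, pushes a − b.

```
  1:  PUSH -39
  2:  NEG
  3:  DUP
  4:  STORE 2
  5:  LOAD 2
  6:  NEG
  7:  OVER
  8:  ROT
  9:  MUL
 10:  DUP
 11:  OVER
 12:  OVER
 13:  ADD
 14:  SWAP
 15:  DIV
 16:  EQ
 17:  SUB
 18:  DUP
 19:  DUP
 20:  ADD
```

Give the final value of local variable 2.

39

PUSH -39 -> -39
NEG      -> 39
DUP      -> 39 39
STORE 2  -> 39
LOAD 2   -> 39 39
NEG      -> 39 -39
OVER     -> 39 -39 39
ROT      -> -39 39 39
MUL      -> -39 1521
DUP      -> -39 1521 1521
OVER     -> -39 1521 1521 1521
OVER     -> -39 1521 1521 1521 1521
ADD      -> -39 1521 1521 3042
SWAP     -> -39 1521 3042 1521
DIV      -> -39 1521 2
EQ       -> -39 0
SUB      -> -39
DUP      -> -39 -39
DUP      -> -39 -39 -39
ADD      -> -39 -78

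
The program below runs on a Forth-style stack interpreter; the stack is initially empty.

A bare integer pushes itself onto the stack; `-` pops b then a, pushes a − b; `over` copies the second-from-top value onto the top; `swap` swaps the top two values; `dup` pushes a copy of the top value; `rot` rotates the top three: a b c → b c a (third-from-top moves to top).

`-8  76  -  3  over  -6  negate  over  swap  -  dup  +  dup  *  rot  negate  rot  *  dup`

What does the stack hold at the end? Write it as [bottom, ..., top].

-8     → [-8]
76     → [-8, 76]
-      → [-84]
3      → [-84, 3]
over   → [-84, 3, -84]
-6     → [-84, 3, -84, -6]
negate → [-84, 3, -84, 6]
over   → [-84, 3, -84, 6, -84]
swap   → [-84, 3, -84, -84, 6]
-      → [-84, 3, -84, -90]
dup    → [-84, 3, -84, -90, -90]
+      → [-84, 3, -84, -180]
dup    → [-84, 3, -84, -180, -180]
*      → [-84, 3, -84, 32400]
rot    → [-84, -84, 32400, 3]
negate → [-84, -84, 32400, -3]
rot    → [-84, 32400, -3, -84]
*      → [-84, 32400, 252]
dup    → [-84, 32400, 252, 252]

[-84, 32400, 252, 252]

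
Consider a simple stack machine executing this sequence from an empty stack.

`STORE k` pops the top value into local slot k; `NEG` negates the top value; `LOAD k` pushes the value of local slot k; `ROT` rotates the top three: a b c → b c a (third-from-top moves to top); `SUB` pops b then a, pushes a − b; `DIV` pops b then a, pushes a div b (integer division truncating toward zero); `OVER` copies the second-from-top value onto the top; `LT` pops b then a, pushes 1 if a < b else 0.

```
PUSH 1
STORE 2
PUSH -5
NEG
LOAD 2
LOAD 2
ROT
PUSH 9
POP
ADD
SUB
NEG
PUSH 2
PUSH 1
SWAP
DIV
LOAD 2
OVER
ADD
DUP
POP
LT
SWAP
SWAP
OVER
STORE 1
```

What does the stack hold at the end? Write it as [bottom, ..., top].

[5, 1]

PUSH 1   1
STORE 2  (empty)
PUSH -5  -5
NEG      5
LOAD 2   5 1
LOAD 2   5 1 1
ROT      1 1 5
PUSH 9   1 1 5 9
POP      1 1 5
ADD      1 6
SUB      -5
NEG      5
PUSH 2   5 2
PUSH 1   5 2 1
SWAP     5 1 2
DIV      5 0
LOAD 2   5 0 1
OVER     5 0 1 0
ADD      5 0 1
DUP      5 0 1 1
POP      5 0 1
LT       5 1
SWAP     1 5
SWAP     5 1
OVER     5 1 5
STORE 1  5 1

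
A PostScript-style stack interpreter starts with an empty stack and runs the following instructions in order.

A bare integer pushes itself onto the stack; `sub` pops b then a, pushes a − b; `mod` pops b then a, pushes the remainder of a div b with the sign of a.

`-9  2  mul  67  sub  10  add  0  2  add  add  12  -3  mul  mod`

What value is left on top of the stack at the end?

-1

-9  : [-9]
2   : [-9, 2]
mul : [-18]
67  : [-18, 67]
sub : [-85]
10  : [-85, 10]
add : [-75]
0   : [-75, 0]
2   : [-75, 0, 2]
add : [-75, 2]
add : [-73]
12  : [-73, 12]
-3  : [-73, 12, -3]
mul : [-73, -36]
mod : [-1]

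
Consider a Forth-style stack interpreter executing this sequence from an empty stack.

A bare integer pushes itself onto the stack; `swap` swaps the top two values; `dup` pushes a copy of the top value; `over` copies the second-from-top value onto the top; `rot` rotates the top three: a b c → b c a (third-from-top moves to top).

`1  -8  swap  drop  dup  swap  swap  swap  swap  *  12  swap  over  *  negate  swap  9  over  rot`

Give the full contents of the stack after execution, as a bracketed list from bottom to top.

[-768, 9, 12, 12]

1      -> [1]
-8     -> [1, -8]
swap   -> [-8, 1]
drop   -> [-8]
dup    -> [-8, -8]
swap   -> [-8, -8]
swap   -> [-8, -8]
swap   -> [-8, -8]
swap   -> [-8, -8]
*      -> [64]
12     -> [64, 12]
swap   -> [12, 64]
over   -> [12, 64, 12]
*      -> [12, 768]
negate -> [12, -768]
swap   -> [-768, 12]
9      -> [-768, 12, 9]
over   -> [-768, 12, 9, 12]
rot    -> [-768, 9, 12, 12]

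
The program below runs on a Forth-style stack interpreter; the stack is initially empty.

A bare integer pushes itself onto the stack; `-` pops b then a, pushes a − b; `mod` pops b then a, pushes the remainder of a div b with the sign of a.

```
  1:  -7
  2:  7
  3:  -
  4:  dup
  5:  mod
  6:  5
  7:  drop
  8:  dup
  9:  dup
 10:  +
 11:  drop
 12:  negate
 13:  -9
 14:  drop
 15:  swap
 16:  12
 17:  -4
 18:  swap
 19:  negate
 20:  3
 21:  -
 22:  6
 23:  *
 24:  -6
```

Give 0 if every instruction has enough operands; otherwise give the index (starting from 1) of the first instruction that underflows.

-7     → [-7]
7      → [-7, 7]
-      → [-14]
dup    → [-14, -14]
mod    → [0]
5      → [0, 5]
drop   → [0]
dup    → [0, 0]
dup    → [0, 0, 0]
+      → [0, 0]
drop   → [0]
negate → [0]
-9     → [0, -9]
drop   → [0]
swap  — needs 2 operands, stack has 1 → underflow

15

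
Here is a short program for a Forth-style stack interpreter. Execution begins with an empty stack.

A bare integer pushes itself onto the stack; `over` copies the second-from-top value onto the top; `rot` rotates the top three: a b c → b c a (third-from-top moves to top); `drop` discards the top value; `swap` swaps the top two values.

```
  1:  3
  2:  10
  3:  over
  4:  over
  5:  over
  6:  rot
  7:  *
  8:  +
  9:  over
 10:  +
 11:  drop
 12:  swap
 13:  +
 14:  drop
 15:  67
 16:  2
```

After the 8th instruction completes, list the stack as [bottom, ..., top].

[3, 10, 19]

3     3
10    3 10
over  3 10 3
over  3 10 3 10
over  3 10 3 10 3
rot   3 10 10 3 3
*     3 10 10 9
+     3 10 19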